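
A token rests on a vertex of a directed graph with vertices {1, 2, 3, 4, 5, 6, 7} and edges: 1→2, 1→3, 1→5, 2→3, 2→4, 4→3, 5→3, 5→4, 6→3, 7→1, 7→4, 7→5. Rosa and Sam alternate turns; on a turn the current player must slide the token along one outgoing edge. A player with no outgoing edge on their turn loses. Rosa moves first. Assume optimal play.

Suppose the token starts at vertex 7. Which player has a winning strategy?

Sam wins.

Compute win/loss labels from the base case upward. A position with no move is L. Any other position is W if it can reach an L in one move, else L.
Every edge goes from a vertex to one that appears earlier in the order 3, 4, 5, 2, 6, 1, 7, so processing vertices in that order labels each vertex after all of its successors.
3: no outgoing edge → L
4: →3(L), so W
5: →3(L), so W
2: →3(L), so W
6: →3(L), so W
1: →3(L), so W
7: →1(W), 5(W), 4(W) — all W, so L
The starting position 7 is L: whatever Rosa does, the opponent receives a W position.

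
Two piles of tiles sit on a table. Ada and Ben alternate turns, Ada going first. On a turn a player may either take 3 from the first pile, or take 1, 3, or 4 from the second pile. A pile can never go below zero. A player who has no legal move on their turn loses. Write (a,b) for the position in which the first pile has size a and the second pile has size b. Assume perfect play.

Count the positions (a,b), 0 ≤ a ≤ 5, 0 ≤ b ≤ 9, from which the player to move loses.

Build the W/L table. Terminal = L. A non-terminal position is W if it has a move to some L; otherwise it is L.
Every move lowers a or b (never raises either), so fill the grid row by row in increasing a, and left to right within a row: each cell's successors are then already labelled.
      b=0  b=1  b=2  b=3  b=4  b=5  b=6  b=7  b=8  b=9
a=0:    L    W    L    W    W    W    W    L    W    L
a=1:    L    W    L    W    W    W    W    L    W    L
a=2:    L    W    L    W    W    W    W    L    W    L
a=3:    W    L    W    L    W    W    W    W    L    W
a=4:    W    L    W    L    W    W    W    W    L    W
a=5:    W    L    W    L    W    W    W    W    L    W
Cells with no legal move (terminal, hence L): (0,0), (1,0), (2,0).
The remaining L cells, each justified by listing all of its moves:
(0,2): only reaches (0,1)(W), which is W → L
(0,7): only reaches (0,6)(W), (0,4)(W), (0,3)(W), all W → L
(0,9): only reaches (0,8)(W), (0,6)(W), (0,5)(W), all W → L
(1,2): only reaches (1,1)(W), which is W → L
(1,7): only reaches (1,6)(W), (1,4)(W), (1,3)(W), all W → L
(1,9): only reaches (1,8)(W), (1,6)(W), (1,5)(W), all W → L
(2,2): only reaches (2,1)(W), which is W → L
(2,7): only reaches (2,6)(W), (2,4)(W), (2,3)(W), all W → L
(2,9): only reaches (2,8)(W), (2,6)(W), (2,5)(W), all W → L
(3,1): only reaches (0,1)(W), (3,0)(W), all W → L
(3,3): only reaches (0,3)(W), (3,2)(W), (3,0)(W), all W → L
(3,8): only reaches (0,8)(W), (3,7)(W), (3,5)(W), (3,4)(W), all W → L
(4,1): only reaches (1,1)(W), (4,0)(W), all W → L
(4,3): only reaches (1,3)(W), (4,2)(W), (4,0)(W), all W → L
(4,8): only reaches (1,8)(W), (4,7)(W), (4,5)(W), (4,4)(W), all W → L
(5,1): only reaches (2,1)(W), (5,0)(W), all W → L
(5,3): only reaches (2,3)(W), (5,2)(W), (5,0)(W), all W → L
(5,8): only reaches (2,8)(W), (5,7)(W), (5,5)(W), (5,4)(W), all W → L
Every other cell has at least one move into one of the L cells above, so it is W.
L cells per row: a=0: 4, a=1: 4, a=2: 4, a=3: 3, a=4: 3, a=5: 3; total 21.

21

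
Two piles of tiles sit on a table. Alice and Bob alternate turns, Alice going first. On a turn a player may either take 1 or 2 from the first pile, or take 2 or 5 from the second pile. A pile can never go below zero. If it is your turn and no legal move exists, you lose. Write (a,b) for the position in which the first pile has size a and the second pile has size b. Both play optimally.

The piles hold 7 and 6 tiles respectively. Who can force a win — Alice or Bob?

Bob wins.

Build the W/L table. Terminal = L. A non-terminal position is W if it has a move to some L; otherwise it is L.
No move ever increases a pile, so every position that can arise here has a ≤ 7 and b ≤ 6; it is enough to label the cells with 0 ≤ a ≤ 7 and 0 ≤ b ≤ 6.
Every move lowers a or b (never raises either), so fill the grid row by row in increasing a, and left to right within a row: each cell's successors are then already labelled.
      b=0  b=1  b=2  b=3  b=4  b=5  b=6
a=0:    L    L    W    W    L    W    W
a=1:    W    W    L    L    W    W    L
a=2:    W    W    W    W    W    L    W
a=3:    L    L    W    W    L    W    W
a=4:    W    W    L    L    W    W    L
a=5:    W    W    W    W    W    L    W
a=6:    L    L    W    W    L    W    W
a=7:    W    W    L    L    W    W    L
Cells with no legal move (terminal, hence L): (0,0), (0,1).
The remaining L cells, each justified by listing all of its moves:
(0,4): only reaches (0,2)(W), which is W → L
(1,2): only reaches (0,2)(W), (1,0)(W), all W → L
(1,3): only reaches (0,3)(W), (1,1)(W), all W → L
(1,6): only reaches (0,6)(W), (1,4)(W), (1,1)(W), all W → L
(2,5): only reaches (1,5)(W), (0,5)(W), (2,3)(W), (2,0)(W), all W → L
(3,0): only reaches (2,0)(W), (1,0)(W), all W → L
(3,1): only reaches (2,1)(W), (1,1)(W), all W → L
(3,4): only reaches (2,4)(W), (1,4)(W), (3,2)(W), all W → L
(4,2): only reaches (3,2)(W), (2,2)(W), (4,0)(W), all W → L
(4,3): only reaches (3,3)(W), (2,3)(W), (4,1)(W), all W → L
(4,6): only reaches (3,6)(W), (2,6)(W), (4,4)(W), (4,1)(W), all W → L
(5,5): only reaches (4,5)(W), (3,5)(W), (5,3)(W), (5,0)(W), all W → L
(6,0): only reaches (5,0)(W), (4,0)(W), all W → L
(6,1): only reaches (5,1)(W), (4,1)(W), all W → L
(6,4): only reaches (5,4)(W), (4,4)(W), (6,2)(W), all W → L
(7,2): only reaches (6,2)(W), (5,2)(W), (7,0)(W), all W → L
(7,3): only reaches (6,3)(W), (5,3)(W), (7,1)(W), all W → L
(7,6): only reaches (6,6)(W), (5,6)(W), (7,4)(W), (7,1)(W), all W → L
Every other cell has at least one move into one of the L cells above, so it is W.
Every move from (7,6) reaches a W position, so the mover loses.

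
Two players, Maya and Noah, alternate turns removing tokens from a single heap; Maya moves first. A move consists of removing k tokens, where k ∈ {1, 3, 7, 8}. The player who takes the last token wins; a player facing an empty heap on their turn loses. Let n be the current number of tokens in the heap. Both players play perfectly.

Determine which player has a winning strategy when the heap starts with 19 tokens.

Work bottom-up. With no move the player to move loses. Otherwise the position is W if at least one move leads to an L position for the opponent, and L if every move leads to a W.
n=0: no move → L
n=1: W (go to 0, an L position)
n=2: L (sole option 1(W) is W)
n=3: W (go to 2, an L position)
n=4: L (options 3(W), 1(W) are all W)
n=5: W (go to 4, an L position)
n=6: L (options 5(W), 3(W) are all W)
n=7: W (go to 6, an L position)
n=8: W (go to 0, an L position)
n=9: W (go to 6, an L position)
n=10: W (go to 2, an L position)
n=11: W (go to 4, an L position)
n=12: W (go to 4, an L position)
n=13: W (go to 6, an L position)
n=14: W (go to 6, an L position)
n=15: L (options 14(W), 12(W), 8(W), 7(W) are all W)
n=16: W (go to 15, an L position)
n=17: L (options 16(W), 14(W), 10(W), 9(W) are all W)
n=18: W (go to 17, an L position)
n=19: L (options 18(W), 16(W), 12(W), 11(W) are all W)
Every move from 19 reaches a W position, so the mover loses.

Noah wins.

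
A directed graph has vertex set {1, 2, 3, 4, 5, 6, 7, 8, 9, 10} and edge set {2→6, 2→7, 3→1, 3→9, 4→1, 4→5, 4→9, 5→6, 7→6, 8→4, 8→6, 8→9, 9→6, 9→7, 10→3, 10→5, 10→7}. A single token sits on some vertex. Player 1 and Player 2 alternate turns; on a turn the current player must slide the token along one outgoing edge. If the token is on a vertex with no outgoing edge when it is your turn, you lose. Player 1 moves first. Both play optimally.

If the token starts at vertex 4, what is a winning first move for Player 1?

Use the standard recursion: the mover loses at a terminal position; elsewhere, the mover wins exactly when some move hands the opponent an L position.
Every edge goes from a vertex to one that appears earlier in the order 6, 1, 5, 7, 2, 9, 3, 4, 8, 10, so processing vertices in that order labels each vertex after all of its successors.
6: no outgoing edge → L
1: no outgoing edge → L
5: can move to 6, which is L ⇒ W
7: can move to 6, which is L ⇒ W
2: can move to 6, which is L ⇒ W
9: can move to 6, which is L ⇒ W
3: can move to 1, which is L ⇒ W
4: can move to 1, which is L ⇒ W
8: can move to 6, which is L ⇒ W
10: moves to 3(W), 7(W), 5(W); every one is W ⇒ L
From 4, the L positions reachable in one move are: 1.

Move to 1.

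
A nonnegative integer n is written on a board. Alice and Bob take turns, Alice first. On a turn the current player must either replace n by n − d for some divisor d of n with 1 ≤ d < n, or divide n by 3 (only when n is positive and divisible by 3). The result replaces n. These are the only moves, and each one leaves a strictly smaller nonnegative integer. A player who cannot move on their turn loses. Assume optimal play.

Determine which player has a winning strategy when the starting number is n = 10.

Alice wins.

Use the standard recursion: the mover loses at a terminal position; elsewhere, the mover wins exactly when some move hands the opponent an L position.
n=0: no move → L
n=1: no move → L
n=2: W (go to 1, an L position)
n=3: W (go to 1, an L position)
n=4: L (options 2(W), 3(W) are all W)
n=5: W (go to 4, an L position)
n=6: W (go to 4, an L position)
n=7: L (sole option 6(W) is W)
n=8: W (go to 4, an L position)
n=9: L (options 3(W), 6(W), 8(W) are all W)
n=10: W (go to 9, an L position)
The starting position 10 is W: Alice should move to 9, handing over an L position.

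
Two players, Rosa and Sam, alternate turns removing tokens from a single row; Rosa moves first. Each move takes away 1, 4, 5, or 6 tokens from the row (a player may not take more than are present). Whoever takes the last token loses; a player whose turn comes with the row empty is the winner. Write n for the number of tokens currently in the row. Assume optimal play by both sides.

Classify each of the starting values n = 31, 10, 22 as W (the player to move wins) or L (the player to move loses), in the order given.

Label each position W (a win for the player to move) or L (a loss). A position with no legal move is W; any other position is W exactly when some move reaches an L, and L when every move reaches a W.
n=0: no move; the opponent has just taken the last token and therefore loses → W
n=1: the only move is to 0(W), a W ⇒ L
n=2: can move to 1, which is L ⇒ W
n=3: the only move is to 2(W), a W ⇒ L
n=4: can move to 3, which is L ⇒ W
n=5: can move to 1, which is L ⇒ W
n=6: can move to 1, which is L ⇒ W
n=7: can move to 3, which is L ⇒ W
n=8: can move to 3, which is L ⇒ W
n=9: can move to 3, which is L ⇒ W
n=10: moves to 9(W), 6(W), 5(W), 4(W); every one is W ⇒ L
n=11: can move to 10, which is L ⇒ W
n=12: moves to 11(W), 8(W), 7(W), 6(W); every one is W ⇒ L
n=13: can move to 12, which is L ⇒ W
n=14: can move to 10, which is L ⇒ W
n=15: can move to 10, which is L ⇒ W
n=16: can move to 12, which is L ⇒ W
n=17: can move to 12, which is L ⇒ W
n=18: can move to 12, which is L ⇒ W
n=19: moves to 18(W), 15(W), 14(W), 13(W); every one is W ⇒ L
n=20: can move to 19, which is L ⇒ W
n=21: moves to 20(W), 17(W), 16(W), 15(W); every one is W ⇒ L
n=22: can move to 21, which is L ⇒ W
n=23: can move to 19, which is L ⇒ W
n=24: can move to 19, which is L ⇒ W
n=25: can move to 21, which is L ⇒ W
n=26: can move to 21, which is L ⇒ W
n=27: can move to 21, which is L ⇒ W
n=28: moves to 27(W), 24(W), 23(W), 22(W); every one is W ⇒ L
n=29: can move to 28, which is L ⇒ W
n=30: moves to 29(W), 26(W), 25(W), 24(W); every one is W ⇒ L
n=31: can move to 30, which is L ⇒ W

31: W, 10: L, 22: W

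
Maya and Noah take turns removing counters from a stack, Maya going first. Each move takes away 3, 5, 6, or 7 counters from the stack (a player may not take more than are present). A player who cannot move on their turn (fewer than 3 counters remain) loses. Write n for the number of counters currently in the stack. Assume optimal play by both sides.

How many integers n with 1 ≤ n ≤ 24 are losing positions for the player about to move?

Label each position W (a win for the player to move) or L (a loss). A position with no legal move is L; any other position is W exactly when some move reaches an L, and L when every move reaches a W.
n=0: no move → L
n=1: no move → L
n=2: no move → L
n=3: →0(L), so W
n=4: →1(L), so W
n=5: →2(L), so W
n=6: →1(L), so W
n=7: →2(L), so W
n=8: →2(L), so W
n=9: →2(L), so W
n=10: →7(W), 5(W), 4(W), 3(W) — all W, so L
n=11: →8(W), 6(W), 5(W), 4(W) — all W, so L
n=12: →9(W), 7(W), 6(W), 5(W) — all W, so L
n=13: →10(L), so W
n=14: →11(L), so W
n=15: →12(L), so W
n=16: →11(L), so W
n=17: →12(L), so W
n=18: →12(L), so W
n=19: →12(L), so W
n=20: →17(W), 15(W), 14(W), 13(W) — all W, so L
n=21: →18(W), 16(W), 15(W), 14(W) — all W, so L
n=22: →19(W), 17(W), 16(W), 15(W) — all W, so L
n=23: →20(L), so W
n=24: →21(L), so W
L entries with 1 ≤ n ≤ 24 (n=0 is outside the asked range and is not counted): n = 1, 2, 10, 11, 12, 20, 21, 22; that makes 8.

8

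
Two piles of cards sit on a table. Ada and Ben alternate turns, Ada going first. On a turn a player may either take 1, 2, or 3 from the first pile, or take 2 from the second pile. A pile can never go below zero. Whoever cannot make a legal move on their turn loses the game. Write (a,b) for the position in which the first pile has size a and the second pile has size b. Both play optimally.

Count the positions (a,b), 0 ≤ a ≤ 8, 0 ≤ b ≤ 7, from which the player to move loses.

Use the standard recursion: the mover loses at a terminal position; elsewhere, the mover wins exactly when some move hands the opponent an L position.
Every move lowers a or b (never raises either), so fill the grid row by row in increasing a, and left to right within a row: each cell's successors are then already labelled.
      b=0  b=1  b=2  b=3  b=4  b=5  b=6  b=7
a=0:    L    L    W    W    L    L    W    W
a=1:    W    W    L    L    W    W    L    L
a=2:    W    W    W    W    W    W    W    W
a=3:    W    W    W    W    W    W    W    W
a=4:    L    L    W    W    L    L    W    W
a=5:    W    W    L    L    W    W    L    L
a=6:    W    W    W    W    W    W    W    W
a=7:    W    W    W    W    W    W    W    W
a=8:    L    L    W    W    L    L    W    W
Cells with no legal move (terminal, hence L): (0,0), (0,1).
The remaining L cells, each justified by listing all of its moves:
(0,4): L (sole option (0,2)(W) is W)
(0,5): L (sole option (0,3)(W) is W)
(1,2): L (options (0,2)(W), (1,0)(W) are all W)
(1,3): L (options (0,3)(W), (1,1)(W) are all W)
(1,6): L (options (0,6)(W), (1,4)(W) are all W)
(1,7): L (options (0,7)(W), (1,5)(W) are all W)
(4,0): L (options (3,0)(W), (2,0)(W), (1,0)(W) are all W)
(4,1): L (options (3,1)(W), (2,1)(W), (1,1)(W) are all W)
(4,4): L (options (3,4)(W), (2,4)(W), (1,4)(W), (4,2)(W) are all W)
(4,5): L (options (3,5)(W), (2,5)(W), (1,5)(W), (4,3)(W) are all W)
(5,2): L (options (4,2)(W), (3,2)(W), (2,2)(W), (5,0)(W) are all W)
(5,3): L (options (4,3)(W), (3,3)(W), (2,3)(W), (5,1)(W) are all W)
(5,6): L (options (4,6)(W), (3,6)(W), (2,6)(W), (5,4)(W) are all W)
(5,7): L (options (4,7)(W), (3,7)(W), (2,7)(W), (5,5)(W) are all W)
(8,0): L (options (7,0)(W), (6,0)(W), (5,0)(W) are all W)
(8,1): L (options (7,1)(W), (6,1)(W), (5,1)(W) are all W)
(8,4): L (options (7,4)(W), (6,4)(W), (5,4)(W), (8,2)(W) are all W)
(8,5): L (options (7,5)(W), (6,5)(W), (5,5)(W), (8,3)(W) are all W)
Every other cell has at least one move into one of the L cells above, so it is W.
L cells per row: a=0: 4, a=1: 4, a=2: 0, a=3: 0, a=4: 4, a=5: 4, a=6: 0, a=7: 0, a=8: 4; total 20.

20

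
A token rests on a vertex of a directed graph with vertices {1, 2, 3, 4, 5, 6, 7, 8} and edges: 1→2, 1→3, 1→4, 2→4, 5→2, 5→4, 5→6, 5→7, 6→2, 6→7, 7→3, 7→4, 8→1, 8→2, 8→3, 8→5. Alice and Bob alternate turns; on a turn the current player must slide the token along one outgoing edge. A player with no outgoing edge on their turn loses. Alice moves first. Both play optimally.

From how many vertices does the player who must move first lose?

Label each position W (a win for the player to move) or L (a loss). A position with no legal move is L; any other position is W exactly when some move reaches an L, and L when every move reaches a W.
Every edge goes from a vertex to one that appears earlier in the order 3, 4, 7, 2, 1, 6, 5, 8, so processing vertices in that order labels each vertex after all of its successors.
3: no outgoing edge → L
4: no outgoing edge → L
7: reaches L-position 4 → W
2: reaches L-position 4 → W
1: reaches L-position 4 → W
6: only reaches 2(W), 7(W), all W → L
5: reaches L-position 6 → W
8: reaches L-position 3 → W
The L vertices are 3, 4, 6; that is 3 in all.

3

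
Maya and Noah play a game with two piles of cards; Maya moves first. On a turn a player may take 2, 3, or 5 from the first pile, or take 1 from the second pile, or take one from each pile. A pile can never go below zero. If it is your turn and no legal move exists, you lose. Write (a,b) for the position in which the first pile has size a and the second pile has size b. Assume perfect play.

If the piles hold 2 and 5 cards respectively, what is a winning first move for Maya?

Build the W/L table. Terminal = L. A non-terminal position is W if it has a move to some L; otherwise it is L.
No move ever increases a pile, so every position that can arise here has a ≤ 2 and b ≤ 5; it is enough to label the cells with 0 ≤ a ≤ 2 and 0 ≤ b ≤ 5.
Every move lowers a or b (never raises either), so fill the grid row by row in increasing a, and left to right within a row: each cell's successors are then already labelled.
      b=0  b=1  b=2  b=3  b=4  b=5
a=0:    L    W    L    W    L    W
a=1:    L    W    L    W    L    W
a=2:    W    W    W    W    W    W
Cells with no legal move (terminal, hence L): (0,0), (1,0).
The remaining L cells, each justified by listing all of its moves:
(0,2): L (sole option (0,1)(W) is W)
(0,4): L (sole option (0,3)(W) is W)
(1,2): L (options (1,1)(W), (0,1)(W) are all W)
(1,4): L (options (1,3)(W), (0,3)(W) are all W)
Every other cell has at least one move into one of the L cells above, so it is W.
From (2,5), the L positions reachable in one move are: (1,4).

Move to (1,4).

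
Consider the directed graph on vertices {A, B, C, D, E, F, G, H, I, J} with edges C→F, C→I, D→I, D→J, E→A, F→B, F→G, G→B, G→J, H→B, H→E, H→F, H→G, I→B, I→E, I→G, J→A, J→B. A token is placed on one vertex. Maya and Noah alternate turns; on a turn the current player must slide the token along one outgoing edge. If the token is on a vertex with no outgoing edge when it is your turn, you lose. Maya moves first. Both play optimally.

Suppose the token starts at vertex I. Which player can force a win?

Label each position W (a win for the player to move) or L (a loss). A position with no legal move is L; any other position is W exactly when some move reaches an L, and L when every move reaches a W.
Every edge goes from a vertex to one that appears earlier in the order B, A, J, G, E, F, I, D, H, C, so processing vertices in that order labels each vertex after all of its successors.
B: no outgoing edge → L
A: no outgoing edge → L
J: reaches L-position A → W
G: reaches L-position B → W
E: reaches L-position A → W
F: reaches L-position B → W
I: reaches L-position B → W
D: only reaches I(W), J(W), all W → L
H: reaches L-position B → W
C: only reaches I(W), F(W), all W → L
From I Maya can move to B, reaching an L position.

Maya wins.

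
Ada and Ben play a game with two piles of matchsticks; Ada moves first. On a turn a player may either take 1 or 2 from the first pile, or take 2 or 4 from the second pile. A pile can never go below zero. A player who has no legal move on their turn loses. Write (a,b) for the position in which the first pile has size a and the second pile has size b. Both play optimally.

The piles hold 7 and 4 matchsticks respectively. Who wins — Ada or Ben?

Ada wins.

Use the standard recursion: the mover loses at a terminal position; elsewhere, the mover wins exactly when some move hands the opponent an L position.
No move ever increases a pile, so every position that can arise here has a ≤ 7 and b ≤ 4; it is enough to label the cells with 0 ≤ a ≤ 7 and 0 ≤ b ≤ 4.
Every move lowers a or b (never raises either), so fill the grid row by row in increasing a, and left to right within a row: each cell's successors are then already labelled.
      b=0  b=1  b=2  b=3  b=4
a=0:    L    L    W    W    W
a=1:    W    W    L    L    W
a=2:    W    W    W    W    L
a=3:    L    L    W    W    W
a=4:    W    W    L    L    W
a=5:    W    W    W    W    L
a=6:    L    L    W    W    W
a=7:    W    W    L    L    W
Cells with no legal move (terminal, hence L): (0,0), (0,1).
The remaining L cells, each justified by listing all of its moves:
(1,2): only reaches (0,2)(W), (1,0)(W), all W → L
(1,3): only reaches (0,3)(W), (1,1)(W), all W → L
(2,4): only reaches (1,4)(W), (0,4)(W), (2,2)(W), (2,0)(W), all W → L
(3,0): only reaches (2,0)(W), (1,0)(W), all W → L
(3,1): only reaches (2,1)(W), (1,1)(W), all W → L
(4,2): only reaches (3,2)(W), (2,2)(W), (4,0)(W), all W → L
(4,3): only reaches (3,3)(W), (2,3)(W), (4,1)(W), all W → L
(5,4): only reaches (4,4)(W), (3,4)(W), (5,2)(W), (5,0)(W), all W → L
(6,0): only reaches (5,0)(W), (4,0)(W), all W → L
(6,1): only reaches (5,1)(W), (4,1)(W), all W → L
(7,2): only reaches (6,2)(W), (5,2)(W), (7,0)(W), all W → L
(7,3): only reaches (6,3)(W), (5,3)(W), (7,1)(W), all W → L
Every other cell has at least one move into one of the L cells above, so it is W.
From (7,4) Ada can move to (5,4), reaching an L position.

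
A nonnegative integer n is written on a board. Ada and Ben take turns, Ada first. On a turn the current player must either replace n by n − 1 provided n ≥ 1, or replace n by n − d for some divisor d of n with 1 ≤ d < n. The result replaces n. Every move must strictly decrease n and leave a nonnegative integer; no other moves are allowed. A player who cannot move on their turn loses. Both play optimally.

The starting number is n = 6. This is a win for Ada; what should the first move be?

Classify positions by backward induction: terminal positions (no move available) are L. From any other position, the mover wins iff some move reaches an L.
n=0: no move → L
n=1: W (go to 0, an L position)
n=2: L (sole option 1(W) is W)
n=3: W (go to 2, an L position)
n=4: W (go to 2, an L position)
n=5: L (sole option 4(W) is W)
n=6: W (go to 5, an L position)
From 6, the L positions reachable in one move are: 5.

Move to 5.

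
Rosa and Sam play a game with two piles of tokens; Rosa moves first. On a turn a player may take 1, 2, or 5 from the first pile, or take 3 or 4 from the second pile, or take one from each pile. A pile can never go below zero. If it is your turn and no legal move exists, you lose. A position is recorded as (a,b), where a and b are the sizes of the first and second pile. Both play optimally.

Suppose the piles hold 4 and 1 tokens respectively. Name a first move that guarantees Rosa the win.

Classify positions by backward induction: terminal positions (no move available) are L. From any other position, the mover wins iff some move reaches an L.
No move ever increases a pile, so every position that can arise here has a ≤ 4 and b ≤ 1; it is enough to label the cells with 0 ≤ a ≤ 4 and 0 ≤ b ≤ 1.
Every move lowers a or b (never raises either), so fill the grid row by row in increasing a, and left to right within a row: each cell's successors are then already labelled.
      b=0  b=1
a=0:    L    L
a=1:    W    W
a=2:    W    W
a=3:    L    L
a=4:    W    W
Cells with no legal move (terminal, hence L): (0,0), (0,1).
The remaining L cells, each justified by listing all of its moves:
(3,0): L (options (2,0)(W), (1,0)(W) are all W)
(3,1): L (options (2,1)(W), (1,1)(W), (2,0)(W) are all W)
Every other cell has at least one move into one of the L cells above, so it is W.
From (4,1), the L positions reachable in one move are: (3,1), (3,0). Any move reaching one of these is winning.

Move to (3,1).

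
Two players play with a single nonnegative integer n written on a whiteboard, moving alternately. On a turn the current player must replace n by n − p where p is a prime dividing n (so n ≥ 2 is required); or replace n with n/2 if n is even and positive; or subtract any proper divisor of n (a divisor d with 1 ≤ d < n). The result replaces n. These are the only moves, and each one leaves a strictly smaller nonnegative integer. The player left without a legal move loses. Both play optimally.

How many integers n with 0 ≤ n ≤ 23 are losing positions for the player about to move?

Work bottom-up. With no move the player to move loses. Otherwise the position is W if at least one move leads to an L position for the opponent, and L if every move leads to a W.
n=0: no move → L
n=1: no move → L
n=2: W (go to 0, an L position)
n=3: W (go to 0, an L position)
n=4: L (options 2(W), 3(W) are all W)
n=5: W (go to 0, an L position)
n=6: W (go to 4, an L position)
n=7: W (go to 0, an L position)
n=8: W (go to 4, an L position)
n=9: L (options 6(W), 8(W) are all W)
n=10: W (go to 9, an L position)
n=11: W (go to 0, an L position)
n=12: W (go to 9, an L position)
n=13: W (go to 0, an L position)
n=14: L (options 7(W), 12(W), 13(W) are all W)
n=15: W (go to 14, an L position)
n=16: W (go to 14, an L position)
n=17: W (go to 0, an L position)
n=18: W (go to 9, an L position)
n=19: W (go to 0, an L position)
n=20: L (options 10(W), 15(W), 16(W), 18(W), 19(W) are all W)
n=21: W (go to 14, an L position)
n=22: W (go to 20, an L position)
n=23: W (go to 0, an L position)
L entries with 0 ≤ n ≤ 23: n = 0, 1, 4, 9, 14, 20; that makes 6.

6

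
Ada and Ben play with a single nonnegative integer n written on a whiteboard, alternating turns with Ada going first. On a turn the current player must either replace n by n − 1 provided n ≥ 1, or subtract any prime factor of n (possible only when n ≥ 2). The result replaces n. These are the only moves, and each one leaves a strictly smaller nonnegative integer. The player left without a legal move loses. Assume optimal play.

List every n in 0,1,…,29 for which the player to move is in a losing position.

0, 4, 8, 12, 16, 20, 24, 28

Use the standard recursion: the mover loses at a terminal position; elsewhere, the mover wins exactly when some move hands the opponent an L position.
n=0: no move → L
n=1: W (go to 0, an L position)
n=2: W (go to 0, an L position)
n=3: W (go to 0, an L position)
n=4: L (options 2(W), 3(W) are all W)
n=5: W (go to 0, an L position)
n=6: W (go to 4, an L position)
n=7: W (go to 0, an L position)
n=8: L (options 6(W), 7(W) are all W)
n=9: W (go to 8, an L position)
n=10: W (go to 8, an L position)
n=11: W (go to 0, an L position)
n=12: L (options 9(W), 10(W), 11(W) are all W)
n=13: W (go to 0, an L position)
n=14: W (go to 12, an L position)
n=15: W (go to 12, an L position)
n=16: L (options 14(W), 15(W) are all W)
n=17: W (go to 0, an L position)
n=18: W (go to 16, an L position)
n=19: W (go to 0, an L position)
n=20: L (options 15(W), 18(W), 19(W) are all W)
n=21: W (go to 20, an L position)
n=22: W (go to 20, an L position)
n=23: W (go to 0, an L position)
n=24: L (options 21(W), 22(W), 23(W) are all W)
n=25: W (go to 20, an L position)
n=26: W (go to 24, an L position)
n=27: W (go to 24, an L position)
n=28: L (options 21(W), 26(W), 27(W) are all W)
n=29: W (go to 0, an L position)
Reading off the rows marked L gives the requested list; there are 8 such values of n.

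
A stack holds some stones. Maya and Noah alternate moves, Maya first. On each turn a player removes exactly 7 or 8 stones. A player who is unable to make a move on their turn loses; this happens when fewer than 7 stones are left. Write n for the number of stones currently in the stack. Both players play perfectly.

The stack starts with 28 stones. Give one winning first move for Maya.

Positions with no move are L. A position that does have a move is losing for the player to move precisely when every available move leads to a winning position for the opponent. Fill in the labels:
n=0: no move → L
n=1: no move → L
n=2: no move → L
n=3: no move → L
n=4: no move → L
n=5: no move → L
n=6: no move → L
n=7: can move to 0, which is L ⇒ W
n=8: can move to 1, which is L ⇒ W
n=9: can move to 2, which is L ⇒ W
n=10: can move to 3, which is L ⇒ W
n=11: can move to 4, which is L ⇒ W
n=12: can move to 5, which is L ⇒ W
n=13: can move to 6, which is L ⇒ W
n=14: can move to 6, which is L ⇒ W
n=15: moves to 8(W), 7(W); every one is W ⇒ L
n=16: moves to 9(W), 8(W); every one is W ⇒ L
n=17: moves to 10(W), 9(W); every one is W ⇒ L
n=18: moves to 11(W), 10(W); every one is W ⇒ L
n=19: moves to 12(W), 11(W); every one is W ⇒ L
n=20: moves to 13(W), 12(W); every one is W ⇒ L
n=21: moves to 14(W), 13(W); every one is W ⇒ L
n=22: can move to 15, which is L ⇒ W
n=23: can move to 16, which is L ⇒ W
n=24: can move to 17, which is L ⇒ W
n=25: can move to 18, which is L ⇒ W
n=26: can move to 19, which is L ⇒ W
n=27: can move to 20, which is L ⇒ W
n=28: can move to 21, which is L ⇒ W
From 28, the L positions reachable in one move are: 21, 20. Any move reaching one of these is winning.

Remove 7, leaving 21.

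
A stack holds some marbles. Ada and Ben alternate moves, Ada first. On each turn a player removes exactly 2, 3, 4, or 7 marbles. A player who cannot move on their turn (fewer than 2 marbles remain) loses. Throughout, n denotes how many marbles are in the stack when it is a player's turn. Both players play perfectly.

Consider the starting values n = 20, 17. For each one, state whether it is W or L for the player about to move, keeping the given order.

20: W, 17: L

Positions with no move are L. A position that does have a move is losing for the player to move precisely when every available move leads to a winning position for the opponent. Fill in the labels:
n=0: no move → L
n=1: no move → L
n=2: reaches L-position 0 → W
n=3: reaches L-position 1 → W
n=4: reaches L-position 1 → W
n=5: reaches L-position 1 → W
n=6: only reaches 4(W), 3(W), 2(W), all W → L
n=7: reaches L-position 0 → W
n=8: reaches L-position 6 → W
n=9: reaches L-position 6 → W
n=10: reaches L-position 6 → W
n=11: only reaches 9(W), 8(W), 7(W), 4(W), all W → L
n=12: only reaches 10(W), 9(W), 8(W), 5(W), all W → L
n=13: reaches L-position 11 → W
n=14: reaches L-position 12 → W
n=15: reaches L-position 12 → W
n=16: reaches L-position 12 → W
n=17: only reaches 15(W), 14(W), 13(W), 10(W), all W → L
n=18: reaches L-position 11 → W
n=19: reaches L-position 17 → W
n=20: reaches L-position 17 → W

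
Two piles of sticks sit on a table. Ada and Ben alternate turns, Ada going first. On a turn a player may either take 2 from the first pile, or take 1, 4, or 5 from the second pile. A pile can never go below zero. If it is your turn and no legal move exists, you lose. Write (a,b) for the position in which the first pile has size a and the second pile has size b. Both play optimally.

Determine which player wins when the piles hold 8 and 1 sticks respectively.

Ada wins.

Positions with no move are L. A position that does have a move is losing for the player to move precisely when every available move leads to a winning position for the opponent. Fill in the labels:
No move ever increases a pile, so every position that can arise here has a ≤ 8 and b ≤ 1; it is enough to label the cells with 0 ≤ a ≤ 8 and 0 ≤ b ≤ 1.
Every move lowers a or b (never raises either), so fill the grid row by row in increasing a, and left to right within a row: each cell's successors are then already labelled.
      b=0  b=1
a=0:    L    W
a=1:    L    W
a=2:    W    L
a=3:    W    L
a=4:    L    W
a=5:    L    W
a=6:    W    L
a=7:    W    L
a=8:    L    W
Cells with no legal move (terminal, hence L): (0,0), (1,0).
The remaining L cells, each justified by listing all of its moves:
(2,1): only reaches (0,1)(W), (2,0)(W), all W → L
(3,1): only reaches (1,1)(W), (3,0)(W), all W → L
(4,0): only reaches (2,0)(W), which is W → L
(5,0): only reaches (3,0)(W), which is W → L
(6,1): only reaches (4,1)(W), (6,0)(W), all W → L
(7,1): only reaches (5,1)(W), (7,0)(W), all W → L
(8,0): only reaches (6,0)(W), which is W → L
Every other cell has at least one move into one of the L cells above, so it is W.
The starting position (8,1) is W: Ada should move to (6,1), handing over an L position.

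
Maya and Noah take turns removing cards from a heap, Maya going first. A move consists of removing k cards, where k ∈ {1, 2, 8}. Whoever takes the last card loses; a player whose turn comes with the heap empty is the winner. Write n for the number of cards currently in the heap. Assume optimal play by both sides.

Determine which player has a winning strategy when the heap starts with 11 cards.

Classify positions by backward induction: terminal positions (no move available) are W. From any other position, the mover wins iff some move reaches an L.
n=0: no move; the opponent has just taken the last card and therefore loses → W
n=1: →0(W) only, which is W, so L
n=2: →1(L), so W
n=3: →1(L), so W
n=4: →3(W), 2(W) — all W, so L
n=5: →4(L), so W
n=6: →4(L), so W
n=7: →6(W), 5(W) — all W, so L
n=8: →7(L), so W
n=9: →7(L), so W
n=10: →9(W), 8(W), 2(W) — all W, so L
n=11: →10(L), so W
From 11 Maya can remove 1, leaving 10, reaching an L position.

Maya wins.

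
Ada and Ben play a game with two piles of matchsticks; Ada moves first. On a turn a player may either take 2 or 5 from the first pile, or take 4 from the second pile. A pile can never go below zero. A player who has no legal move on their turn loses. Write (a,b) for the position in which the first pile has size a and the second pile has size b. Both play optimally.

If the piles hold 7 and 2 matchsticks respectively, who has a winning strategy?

Ben wins.

Use the standard recursion: the mover loses at a terminal position; elsewhere, the mover wins exactly when some move hands the opponent an L position.
No move ever increases a pile, so every position that can arise here has a ≤ 7 and b ≤ 2; it is enough to label the cells with 0 ≤ a ≤ 7 and 0 ≤ b ≤ 2.
Every move lowers a or b (never raises either), so fill the grid row by row in increasing a, and left to right within a row: each cell's successors are then already labelled.
      b=0  b=1  b=2
a=0:    L    L    L
a=1:    L    L    L
a=2:    W    W    W
a=3:    W    W    W
a=4:    L    L    L
a=5:    W    W    W
a=6:    W    W    W
a=7:    L    L    L
Cells with no legal move (terminal, hence L): (0,0), (0,1), (0,2), (1,0), (1,1), (1,2).
The remaining L cells, each justified by listing all of its moves:
(4,0): L (sole option (2,0)(W) is W)
(4,1): L (sole option (2,1)(W) is W)
(4,2): L (sole option (2,2)(W) is W)
(7,0): L (options (5,0)(W), (2,0)(W) are all W)
(7,1): L (options (5,1)(W), (2,1)(W) are all W)
(7,2): L (options (5,2)(W), (2,2)(W) are all W)
Every other cell has at least one move into one of the L cells above, so it is W.
Every move from (7,2) reaches a W position, so the mover loses.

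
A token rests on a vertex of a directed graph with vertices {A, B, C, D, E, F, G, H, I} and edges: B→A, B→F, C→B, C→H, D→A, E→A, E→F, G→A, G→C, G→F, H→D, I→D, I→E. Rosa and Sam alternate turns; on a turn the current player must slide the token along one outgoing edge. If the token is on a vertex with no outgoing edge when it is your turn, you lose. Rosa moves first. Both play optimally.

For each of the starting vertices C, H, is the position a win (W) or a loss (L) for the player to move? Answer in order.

C: W, H: L

Label each position W (a win for the player to move) or L (a loss). A position with no legal move is L; any other position is W exactly when some move reaches an L, and L when every move reaches a W.
Every edge goes from a vertex to one that appears earlier in the order A, F, D, E, B, H, C, G, I, so processing vertices in that order labels each vertex after all of its successors.
A: no outgoing edge → L
F: no outgoing edge → L
D: can move to A, which is L ⇒ W
E: can move to F, which is L ⇒ W
B: can move to F, which is L ⇒ W
H: the only move is to D(W), a W ⇒ L
C: can move to H, which is L ⇒ W
G: can move to F, which is L ⇒ W
I: moves to E(W), D(W); every one is W ⇒ L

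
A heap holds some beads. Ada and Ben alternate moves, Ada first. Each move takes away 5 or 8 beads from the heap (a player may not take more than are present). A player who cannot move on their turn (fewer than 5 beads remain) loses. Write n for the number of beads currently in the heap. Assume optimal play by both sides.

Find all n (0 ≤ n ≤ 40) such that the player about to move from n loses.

0, 1, 2, 3, 4, 13, 14, 15, 16, 17, 26, 27, 28, 29, 30, 39, 40

Label each position W (a win for the player to move) or L (a loss). A position with no legal move is L; any other position is W exactly when some move reaches an L, and L when every move reaches a W.
n=0: no move → L
n=1: no move → L
n=2: no move → L
n=3: no move → L
n=4: no move → L
n=5: reaches L-position 0 → W
n=6: reaches L-position 1 → W
n=7: reaches L-position 2 → W
n=8: reaches L-position 3 → W
n=9: reaches L-position 4 → W
n=10: reaches L-position 2 → W
n=11: reaches L-position 3 → W
n=12: reaches L-position 4 → W
n=13: only reaches 8(W), 5(W), all W → L
n=14: only reaches 9(W), 6(W), all W → L
n=15: only reaches 10(W), 7(W), all W → L
n=16: only reaches 11(W), 8(W), all W → L
n=17: only reaches 12(W), 9(W), all W → L
n=18: reaches L-position 13 → W
n=19: reaches L-position 14 → W
n=20: reaches L-position 15 → W
n=21: reaches L-position 16 → W
n=22: reaches L-position 17 → W
n=23: reaches L-position 15 → W
n=24: reaches L-position 16 → W
n=25: reaches L-position 17 → W
n=26: only reaches 21(W), 18(W), all W → L
n=27: only reaches 22(W), 19(W), all W → L
n=28: only reaches 23(W), 20(W), all W → L
n=29: only reaches 24(W), 21(W), all W → L
n=30: only reaches 25(W), 22(W), all W → L
n=31: reaches L-position 26 → W
n=32: reaches L-position 27 → W
n=33: reaches L-position 28 → W
n=34: reaches L-position 29 → W
n=35: reaches L-position 30 → W
n=36: reaches L-position 28 → W
n=37: reaches L-position 29 → W
n=38: reaches L-position 30 → W
n=39: only reaches 34(W), 31(W), all W → L
n=40: only reaches 35(W), 32(W), all W → L
Reading off the rows marked L gives the requested list; there are 17 such values of n.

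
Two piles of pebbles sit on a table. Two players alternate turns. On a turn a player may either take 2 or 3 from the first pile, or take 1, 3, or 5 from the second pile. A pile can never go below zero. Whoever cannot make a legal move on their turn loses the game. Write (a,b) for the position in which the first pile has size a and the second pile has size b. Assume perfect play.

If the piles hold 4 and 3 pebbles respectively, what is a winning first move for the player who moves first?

Move to (2,3).

Compute win/loss labels from the base case upward. A position with no move is L. Any other position is W if it can reach an L in one move, else L.
No move ever increases a pile, so every position that can arise here has a ≤ 4 and b ≤ 3; it is enough to label the cells with 0 ≤ a ≤ 4 and 0 ≤ b ≤ 3.
Every move lowers a or b (never raises either), so fill the grid row by row in increasing a, and left to right within a row: each cell's successors are then already labelled.
      b=0  b=1  b=2  b=3
a=0:    L    W    L    W
a=1:    L    W    L    W
a=2:    W    L    W    L
a=3:    W    L    W    L
a=4:    W    W    W    W
Cells with no legal move (terminal, hence L): (0,0), (1,0).
The remaining L cells, each justified by listing all of its moves:
(0,2): L (sole option (0,1)(W) is W)
(1,2): L (sole option (1,1)(W) is W)
(2,1): L (options (0,1)(W), (2,0)(W) are all W)
(2,3): L (options (0,3)(W), (2,2)(W), (2,0)(W) are all W)
(3,1): L (options (1,1)(W), (0,1)(W), (3,0)(W) are all W)
(3,3): L (options (1,3)(W), (0,3)(W), (3,2)(W), (3,0)(W) are all W)
Every other cell has at least one move into one of the L cells above, so it is W.
From (4,3), the L positions reachable in one move are: (2,3).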